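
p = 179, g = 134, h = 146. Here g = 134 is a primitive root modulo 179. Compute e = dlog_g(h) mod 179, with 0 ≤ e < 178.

72

Baby-step giant-step with m = ceil(sqrt(178)) = 14.
Baby table (134^j mod 179 for j=0..13):
  0:1  1:134  2:56  3:165  4:93  5:111  6:17  7:130
  8:57  9:120  10:149  11:97  12:110  13:62
Giant step factor: 134^(-14) ≡ 75 (mod 179).
Scan 146·75^i mod 179 for i = 0, 1, …:
  i=0: 146   i=1: 31   i=2: 177   i=3: 29
  i=4: 27   i=5: 56
Match at i=5, j=2: e = 5·14 + 2 = 72.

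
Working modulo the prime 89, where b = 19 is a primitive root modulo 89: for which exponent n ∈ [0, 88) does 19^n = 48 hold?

Successive powers of 19 modulo 89:
  19^0=1  19^1=19  19^2=5  19^3=6  19^4=25  19^5=30
  19^6=36  19^7=61  19^8=2  19^9=38  19^10=10  19^11=12
  19^12=50  19^13=60  19^14=72  19^15=33  19^16=4  19^17=76
  19^18=20  19^19=24  19^20=11  19^21=31  19^22=55  19^23=66
  19^24=8  19^25=63  19^26=40  19^27=48
So 19^27 ≡ 48 (mod 89), giving n = 27.

27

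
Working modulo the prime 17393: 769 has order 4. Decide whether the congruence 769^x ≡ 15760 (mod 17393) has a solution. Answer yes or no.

⟨769⟩ has order 4; its elements mod 17393 are {1, 769, 16624, 17392}.
15760 is not in this set.

no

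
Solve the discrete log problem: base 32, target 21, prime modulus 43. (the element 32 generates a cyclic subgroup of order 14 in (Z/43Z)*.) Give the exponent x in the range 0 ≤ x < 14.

Successive powers of 32 modulo 43:
  32^0=1  32^1=32  32^2=35  32^3=2  32^4=21
So 32^4 ≡ 21 (mod 43), giving x = 4.

4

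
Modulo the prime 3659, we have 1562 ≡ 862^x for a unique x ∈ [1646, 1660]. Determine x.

1652

Compute 862^1646 mod 3659 = 1417, then multiply by 862 repeatedly:
  862^1646=1417  862^1647=3007  862^1648=1462  862^1649=1548  862^1650=2500
  862^1651=3508  862^1652=1562
Found 1562 at exponent 1652.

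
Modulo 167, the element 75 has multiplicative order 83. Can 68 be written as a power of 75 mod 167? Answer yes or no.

no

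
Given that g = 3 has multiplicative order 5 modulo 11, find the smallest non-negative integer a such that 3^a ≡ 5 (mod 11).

Successive powers of 3 modulo 11:
  3^0=1  3^1=3  3^2=9  3^3=5
So 3^3 ≡ 5 (mod 11), giving a = 3.

3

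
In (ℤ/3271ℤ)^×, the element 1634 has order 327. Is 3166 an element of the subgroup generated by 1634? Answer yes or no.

no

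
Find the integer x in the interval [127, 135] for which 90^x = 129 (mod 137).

Compute 90^127 mod 137 = 79, then multiply by 90 repeatedly:
  90^127=79  90^128=123  90^129=110  90^130=36  90^131=89
  90^132=64  90^133=6  90^134=129
Found 129 at exponent 134.

134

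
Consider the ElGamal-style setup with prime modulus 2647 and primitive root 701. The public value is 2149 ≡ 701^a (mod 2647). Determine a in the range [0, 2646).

1786

Baby-step giant-step with m = ceil(sqrt(2646)) = 52.
Baby table (701^j mod 2647 for j=0..51):
  0:1  1:701  2:1706  3:2109  4:1383  5:681  6:921  7:2400
  8:1555  9:2138  10:536  11:2509  12:1201  13:155  14:128  15:2377
  16:1314  17:2605  18:2322  19:2464  20:1420  21:148  22:515  23:1023
  24:2433  25:865  26:202  27:1311  28:502  29:2498  30:1431  31:2565
  32:752  33:399  34:1764  35:415  36:2392  37:1241  38:1725  39:2193
  40:2033  41:1047  42:728  43:2104  44:525  45:92  46:964  47:779
  48:797  49:180  50:1771  51:28
Giant step factor: 701^(-52) ≡ 1633 (mod 2647).
Scan 2149·1633^i mod 2647 for i = 0, 1, …:
  i=0: 2149   i=1: 2042   i=2: 2013   i=3: 2302
  i=4: 426   i=5: 2144   i=6: 1818   i=7: 1507
  i=8: 1868   i=9: 1100     …   i=33: 170
  i=34: 2322
Match at i=34, j=18: a = 34·52 + 18 = 1786.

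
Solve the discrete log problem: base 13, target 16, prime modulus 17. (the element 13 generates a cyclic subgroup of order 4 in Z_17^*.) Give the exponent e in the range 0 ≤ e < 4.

2

Successive powers of 13 modulo 17:
  13^0=1  13^1=13  13^2=16
So 13^2 ≡ 16 (mod 17), giving e = 2.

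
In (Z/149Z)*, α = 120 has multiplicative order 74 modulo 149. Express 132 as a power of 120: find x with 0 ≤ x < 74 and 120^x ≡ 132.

59

Baby-step giant-step with m = ceil(sqrt(74)) = 9.
Baby table (120^j mod 149 for j=0..8):
  0:1  1:120  2:96  3:47  4:127  5:42  6:123  7:9
  8:37
Giant step factor: 120^(-9) ≡ 144 (mod 149).
Scan 132·144^i mod 149 for i = 0, 1, …:
  i=0: 132   i=1: 85   i=2: 22   i=3: 39
  i=4: 103   i=5: 81   i=6: 42
Match at i=6, j=5: x = 6·9 + 5 = 59.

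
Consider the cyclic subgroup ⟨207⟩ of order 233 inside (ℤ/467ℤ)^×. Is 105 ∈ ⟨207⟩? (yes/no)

no

105 ∈ ⟨207⟩ iff 105^233 ≡ 1 (mod 467), since |⟨207⟩| = 233.
105^233 mod 467 = 466.
Since 466 ≠ 1, 105 does not lie in the subgroup.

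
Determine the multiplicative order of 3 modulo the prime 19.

The order of 3 must divide p − 1 = 18 = 2 · 3^2.
Divisors: 1, 2, 3, 6, 9, 18.
Check each in increasing order: 3^1 ≡ 3;  3^2 ≡ 9;  3^3 ≡ 8;  3^6 ≡ 7;  3^9 ≡ 18;  3^18 ≡ 1.
Smallest exponent giving 1 is 18.

18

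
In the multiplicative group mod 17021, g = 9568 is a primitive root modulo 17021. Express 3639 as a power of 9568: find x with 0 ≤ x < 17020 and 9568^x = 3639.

Baby-step giant-step with m = ceil(sqrt(17020)) = 131.
Baby table (9568^j mod 17021 for j=0..130):
  0:1  1:9568  2:7686  3:8928  4:11726  5:8957  6:16862  7:10578
  8:3438  9:10212  10:7876  11:5601  12:8260  13:3177  14:15051  15:10308
  16:7270  17:11554  18:14298  19:5487  20:6852  21:12065  22:1498  23:1182
  24:7432  25:12659  26:16897  27:5038  28:112  29:16314  30:9782  31:12718
  32:2695  33:15966  34:16234  35:10287  36:10594  37:3337  38:14041  39:14556
  40:5986  41:15404  42:633  43:14089  44:14253  45:452  46:1402  47:1788
  48:1479  49:6621  50:14587  51:13237  52:15376  53:5065  54:3133  55:2563
  56:12544  57:5921  58:6240  59:11673  60:12483  61:987  62:13982  63:11737
  64:12079  65:16303  66:6660  67:13277  68:6613  69:6127  70:2812  71:12036
  72:13383  73:16582  74:3835  75:13025  76:12459  77:9649  78:16749  79:1717
  80:2991  81:5587  82:10476  83:14720  84:9206  85:16354  86:1019  87:13780
  88:2374  89:8418  90:52  91:3927  92:8189  93:4689  94:14017  95:6197
  96:8753  97:5384  98:8566  99:3373  100:1048  101:1895  102:3995  103:12015
  104:16707  105:8365  106:3578  107:5073  108:11593  109:12988  110:15884  111:14624
  112:9812  113:10401  114:12002  115:11470  116:10573  117:6661  118:5824  119:14299
  120:15055  121:14538  122:3972  123:13224  124:10139  125:7273  126:6216  127:3314
  128:15250  129:7988  130:4894
Giant step factor: 9568^(-131) ≡ 7852 (mod 17021).
Scan 3639·7852^i mod 17021 for i = 0, 1, …:
  i=0: 3639   i=1: 12190   i=2: 6797   i=3: 9209
  i=4: 3860   i=5: 11340   i=6: 4829   i=7: 11541
  i=8: 128   i=9: 817     …   i=102: 3872
  i=103: 3438
Match at i=103, j=8: x = 103·131 + 8 = 13501.

13501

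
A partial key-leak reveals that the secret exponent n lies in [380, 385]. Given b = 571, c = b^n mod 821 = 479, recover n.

381

Compute 571^380 mod 821 = 159, then multiply by 571 repeatedly:
  571^380=159  571^381=479
Found 479 at exponent 381.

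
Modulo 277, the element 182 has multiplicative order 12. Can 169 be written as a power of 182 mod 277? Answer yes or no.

no

169 ∈ ⟨182⟩ iff 169^12 ≡ 1 (mod 277), since |⟨182⟩| = 12.
169^12 mod 277 = 264.
Since 264 ≠ 1, 169 does not lie in the subgroup.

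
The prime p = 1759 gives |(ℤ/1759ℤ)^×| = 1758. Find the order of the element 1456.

1758

The order of 1456 must divide p − 1 = 1758 = 2 · 3 · 293.
Divisors: 1, 2, 3, 6, 293, 586, 879, 1758.
Check each in increasing order: 1456^1 ≡ 1456;  1456^2 ≡ 341;  1456^3 ≡ 458;  1456^6 ≡ 443;  1456^293 ≡ 509;  1456^586 ≡ 508;  1456^879 ≡ 1758;  1456^1758 ≡ 1.
Smallest exponent giving 1 is 1758.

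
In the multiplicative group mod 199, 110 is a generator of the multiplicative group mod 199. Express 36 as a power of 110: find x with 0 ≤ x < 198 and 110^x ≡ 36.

70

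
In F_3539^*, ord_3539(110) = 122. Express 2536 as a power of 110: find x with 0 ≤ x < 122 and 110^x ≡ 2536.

30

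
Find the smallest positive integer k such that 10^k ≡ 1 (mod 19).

The order of 10 must divide p − 1 = 18 = 2 · 3^2.
Divisors: 1, 2, 3, 6, 9, 18.
Check each in increasing order: 10^1 ≡ 10;  10^2 ≡ 5;  10^3 ≡ 12;  10^6 ≡ 11;  10^9 ≡ 18;  10^18 ≡ 1.
Smallest exponent giving 1 is 18.

18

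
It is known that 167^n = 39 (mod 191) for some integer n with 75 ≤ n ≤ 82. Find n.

Compute 167^75 mod 191 = 70, then multiply by 167 repeatedly:
  167^75=70  167^76=39
Found 39 at exponent 76.

76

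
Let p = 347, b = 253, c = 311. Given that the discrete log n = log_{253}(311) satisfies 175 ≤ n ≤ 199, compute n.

Compute 253^175 mod 347 = 186, then multiply by 253 repeatedly:
  253^175=186  253^176=213  253^177=104  253^178=287  253^179=88
  253^180=56  253^181=288  253^182=341  253^183=217  253^184=75
  253^185=237  253^186=277  253^187=334  253^188=181  253^189=336
  253^190=340  253^191=311
Found 311 at exponent 191.

191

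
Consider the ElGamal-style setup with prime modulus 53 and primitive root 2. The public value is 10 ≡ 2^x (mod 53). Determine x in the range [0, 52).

48

Baby-step giant-step with m = ceil(sqrt(52)) = 8.
Baby table (2^j mod 53 for j=0..7):
  0:1  1:2  2:4  3:8  4:16  5:32  6:11  7:22
Giant step factor: 2^(-8) ≡ 47 (mod 53).
Scan 10·47^i mod 53 for i = 0, 1, …:
  i=0: 10   i=1: 46   i=2: 42   i=3: 13
  i=4: 28   i=5: 44   i=6: 1
Match at i=6, j=0: x = 6·8 + 0 = 48.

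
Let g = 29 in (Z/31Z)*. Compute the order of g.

The order of 29 must divide p − 1 = 30 = 2 · 3 · 5.
Divisors: 1, 2, 3, 5, 6, 10, 15, 30.
Check each in increasing order: 29^1 ≡ 29;  29^2 ≡ 4;  29^3 ≡ 23;  29^5 ≡ 30;  29^6 ≡ 2;  29^10 ≡ 1.
Smallest exponent giving 1 is 10.

10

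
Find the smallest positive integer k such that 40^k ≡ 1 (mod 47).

The order of 40 must divide p − 1 = 46 = 2 · 23.
Divisors: 1, 2, 23, 46.
Check each in increasing order: 40^1 ≡ 40;  40^2 ≡ 2;  40^23 ≡ 46;  40^46 ≡ 1.
Smallest exponent giving 1 is 46.

46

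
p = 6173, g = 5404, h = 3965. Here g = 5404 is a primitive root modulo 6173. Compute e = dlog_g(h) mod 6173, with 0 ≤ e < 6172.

Baby-step giant-step with m = ceil(sqrt(6172)) = 79.
Baby table (5404^j mod 6173 for j=0..78):
  0:1  1:5404  2:4926  3:2128  4:5586  5:774  6:3575  7:3983
  8:5054  9:2464  10:295  11:1546  12:2515  13:4287  14:5852  15:6102
  16:5215  17:2115  18:3237  19:4639  20:603  21:5441  22:1165  23:5373
  24:4073  25:3747  26:1348  27:452  28:4273  29:4272  30:5041  31:115
  32:4160  33:4747  34:3973  35:398  36:2588  37:3707  38:1243  39:948
  40:5575  41:3060  42:4946  43:5267  44:5338  45:123  46:4181  47:944
  48:2478  49:1875  50:2607  51:1442  52:2242  53:4342  54:595  55:5420
  56:4968  57:695  58:2596  59:3728  60:3613  61:5626  62:879  63:3079
  64:2681  65:93  66:2559  67:1316  68:368  69:966  70:4079  71:5306
  72:39  73:874  74:751  75:2743  76:1799  77:5494  78:3619
Giant step factor: 5404^(-79) ≡ 3117 (mod 6173).
Scan 3965·3117^i mod 6173 for i = 0, 1, …:
  i=0: 3965   i=1: 559   i=2: 1617   i=3: 3021
  i=4: 2632   i=5: 27   i=6: 3910   i=7: 1968
  i=8: 4467   i=9: 3524     …   i=55: 3501
  i=56: 4926
Match at i=56, j=2: e = 56·79 + 2 = 4426.

4426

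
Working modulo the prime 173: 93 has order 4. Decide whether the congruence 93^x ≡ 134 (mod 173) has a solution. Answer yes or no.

no

134 ∈ ⟨93⟩ iff 134^4 ≡ 1 (mod 173), since |⟨93⟩| = 4.
134^4 mod 173 = 85.
Since 85 ≠ 1, 134 does not lie in the subgroup.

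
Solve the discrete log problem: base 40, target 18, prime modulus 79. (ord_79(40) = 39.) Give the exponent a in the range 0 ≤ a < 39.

18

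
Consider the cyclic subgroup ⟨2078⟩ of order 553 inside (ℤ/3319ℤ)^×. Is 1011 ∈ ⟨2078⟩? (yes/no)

no

1011 ∈ ⟨2078⟩ iff 1011^553 ≡ 1 (mod 3319), since |⟨2078⟩| = 553.
1011^553 mod 3319 = 1527.
Since 1527 ≠ 1, 1011 does not lie in the subgroup.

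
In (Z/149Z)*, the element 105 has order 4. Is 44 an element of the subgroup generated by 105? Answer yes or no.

44 ∈ ⟨105⟩ iff 44^4 ≡ 1 (mod 149), since |⟨105⟩| = 4.
44^4 mod 149 = 1.
Since 1 = 1, 44 lies in the subgroup.

yes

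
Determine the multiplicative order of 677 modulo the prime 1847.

The order of 677 must divide p − 1 = 1846 = 2 · 13 · 71.
Divisors: 1, 2, 13, 26, 71, 142, 923, 1846.
Check each in increasing order: 677^1 ≡ 677;  677^2 ≡ 273;  677^13 ≡ 365;  677^26 ≡ 241;  677^71 ≡ 1.
Smallest exponent giving 1 is 71.

71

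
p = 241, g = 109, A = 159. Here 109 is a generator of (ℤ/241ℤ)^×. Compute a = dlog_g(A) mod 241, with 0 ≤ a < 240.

Baby-step giant-step with m = ceil(sqrt(240)) = 16.
Baby table (109^j mod 241 for j=0..15):
  0:1  1:109  2:72  3:136  4:123  5:152  6:180  7:99
  8:187  9:139  10:209  11:127  12:106  13:227  14:161  15:197
Giant step factor: 109^(-16) ≡ 231 (mod 241).
Scan 159·231^i mod 241 for i = 0, 1, …:
  i=0: 159   i=1: 97   i=2: 235   i=3: 60
  i=4: 123
Match at i=4, j=4: a = 4·16 + 4 = 68.

68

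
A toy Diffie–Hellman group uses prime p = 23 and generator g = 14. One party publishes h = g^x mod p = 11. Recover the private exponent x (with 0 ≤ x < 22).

Successive powers of 14 modulo 23:
  14^0=1  14^1=14  14^2=12  14^3=7  14^4=6  14^5=15
  14^6=3  14^7=19  14^8=13  14^9=21  14^10=18  14^11=22
  14^12=9  14^13=11
So 14^13 ≡ 11 (mod 23), giving x = 13.

13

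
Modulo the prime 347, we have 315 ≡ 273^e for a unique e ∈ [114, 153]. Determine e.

146

Compute 273^114 mod 347 = 126, then multiply by 273 repeatedly:
  273^114=126  273^115=45  273^116=140  273^117=50  273^118=117
  273^119=17  273^120=130  273^121=96  273^122=183  273^123=338
  273^124=319  273^125=337  273^126=46  273^127=66  273^128=321
  273^129=189  273^130=241  273^131=210  273^132=75  273^133=2
  273^134=199  273^135=195  273^136=144  273^137=101  273^138=160
  273^139=305  273^140=332  273^141=69  273^142=99  273^143=308
  273^144=110  273^145=188  273^146=315
Found 315 at exponent 146.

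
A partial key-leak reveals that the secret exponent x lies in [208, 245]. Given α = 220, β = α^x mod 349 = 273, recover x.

Compute 220^208 mod 349 = 116, then multiply by 220 repeatedly:
  220^208=116  220^209=43  220^210=37  220^211=113  220^212=81
  220^213=21  220^214=83  220^215=112  220^216=210  220^217=132
  220^218=73  220^219=6  220^220=273
Found 273 at exponent 220.

220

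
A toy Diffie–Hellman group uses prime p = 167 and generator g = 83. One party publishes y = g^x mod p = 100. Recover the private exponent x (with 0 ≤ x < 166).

110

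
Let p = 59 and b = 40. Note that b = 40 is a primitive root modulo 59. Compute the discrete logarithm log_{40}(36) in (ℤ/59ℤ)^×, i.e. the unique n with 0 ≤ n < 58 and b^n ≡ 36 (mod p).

50

Baby-step giant-step with m = ceil(sqrt(58)) = 8.
Baby table (40^j mod 59 for j=0..7):
  0:1  1:40  2:7  3:44  4:49  5:13  6:48  7:32
Giant step factor: 40^(-8) ≡ 36 (mod 59).
Scan 36·36^i mod 59 for i = 0, 1, …:
  i=0: 36   i=1: 57   i=2: 46   i=3: 4
  i=4: 26   i=5: 51   i=6: 7
Match at i=6, j=2: n = 6·8 + 2 = 50.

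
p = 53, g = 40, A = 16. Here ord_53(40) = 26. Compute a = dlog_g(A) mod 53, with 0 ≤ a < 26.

24

Successive powers of 40 modulo 53:
  40^0=1  40^1=40  40^2=10  40^3=29  40^4=47  40^5=25
  40^6=46  40^7=38  40^8=36  40^9=9  40^10=42  40^11=37
  40^12=49  40^13=52  40^14=13  40^15=43  40^16=24  40^17=6
  40^18=28  40^19=7  40^20=15  40^21=17  40^22=44  40^23=11
  40^24=16
So 40^24 ≡ 16 (mod 53), giving a = 24.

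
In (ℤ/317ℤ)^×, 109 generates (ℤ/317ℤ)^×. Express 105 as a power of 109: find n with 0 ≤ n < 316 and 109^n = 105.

Baby-step giant-step with m = ceil(sqrt(316)) = 18.
Baby table (109^j mod 317 for j=0..17):
  0:1  1:109  2:152  3:84  4:280  5:88  6:82  7:62
  8:101  9:231  10:136  11:242  12:67  13:12  14:40  15:239
  16:57  17:190
Giant step factor: 109^(-18) ≡ 157 (mod 317).
Scan 105·157^i mod 317 for i = 0, 1, …:
  i=0: 105   i=1: 1
Match at i=1, j=0: n = 1·18 + 0 = 18.

18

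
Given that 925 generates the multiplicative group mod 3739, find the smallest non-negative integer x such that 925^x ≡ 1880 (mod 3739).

Baby-step giant-step with m = ceil(sqrt(3738)) = 62.
Baby table (925^j mod 3739 for j=0..61):
  0:1  1:925  2:3133  3:300  4:814  5:1411  6:264  7:1165
  8:793  9:681  10:1773  11:2343  12:2394  13:962  14:3707  15:312
  16:697  17:1617  18:125  19:3455  20:2769  21:110  22:797  23:642
  24:3088  25:3543  26:1911  27:2867  28:1024  29:1233  30:130  31:602
  32:3478  33:1610  34:1128  35:219  36:669  37:1890  38:2137  39:2533
  40:2411  41:1731  42:883  43:1673  44:3318  45:3170  46:874  47:826
  48:1294  49:470  50:1026  51:3083  52:2657  53:1202  54:1367  55:693
  56:1656  57:2549  58:2255  59:3252  60:1944  61:3480
Giant step factor: 925^(-62) ≡ 1903 (mod 3739).
Scan 1880·1903^i mod 3739 for i = 0, 1, …:
  i=0: 1880   i=1: 3156   i=2: 1034   i=3: 988
  i=4: 3186   i=5: 2039   i=6: 2874   i=7: 2804
  i=8: 459   i=9: 2290     …   i=48: 258
  i=49: 1165
Match at i=49, j=7: x = 49·62 + 7 = 3045.

3045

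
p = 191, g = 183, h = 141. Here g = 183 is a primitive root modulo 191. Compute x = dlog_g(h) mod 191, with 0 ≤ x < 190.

Successive powers of 183 modulo 191:
  183^0=1  183^1=183  183^2=64  183^3=61  183^4=85  183^5=84
  183^6=92  183^7=28  183^8=158  183^9=73  183^10=180  183^11=88
  183^12=60  183^13=93  183^14=20  183^15=31  183^16=134  183^17=74
  183^18=172  183^19=152  183^20=121  183^21=178  183^22=104  183^23=123
  183^24=162  183^25=41  183^26=54  183^27=141
So 183^27 ≡ 141 (mod 191), giving x = 27.

27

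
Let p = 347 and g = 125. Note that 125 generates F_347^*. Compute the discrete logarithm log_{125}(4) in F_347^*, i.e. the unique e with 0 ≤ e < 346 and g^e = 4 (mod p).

234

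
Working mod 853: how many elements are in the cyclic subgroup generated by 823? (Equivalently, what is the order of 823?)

The order of 823 must divide p − 1 = 852 = 2^2 · 3 · 71.
Divisors: 1, 2, 3, 4, 6, 12, 71, 142, 213, 284, 426, 852.
Check each in increasing order: 823^1 ≡ 823;  823^2 ≡ 47;  823^3 ≡ 296;  823^4 ≡ 503;  823^6 ≡ 610;  823^12 ≡ 192;  823^71 ≡ 632;  823^142 ≡ 220;  823^213 ≡ 1.
Smallest exponent giving 1 is 213.

213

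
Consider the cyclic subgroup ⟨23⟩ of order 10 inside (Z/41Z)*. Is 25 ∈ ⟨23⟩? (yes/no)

yes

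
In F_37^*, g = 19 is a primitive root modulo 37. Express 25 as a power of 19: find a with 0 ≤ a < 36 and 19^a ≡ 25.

26

Successive powers of 19 modulo 37:
  19^0=1  19^1=19  19^2=28  19^3=14  19^4=7  19^5=22
  19^6=11  19^7=24  19^8=12  19^9=6  19^10=3  19^11=20
  19^12=10  19^13=5  19^14=21  19^15=29  19^16=33  19^17=35
  19^18=36  19^19=18  19^20=9  19^21=23  19^22=30  19^23=15
  19^24=26  19^25=13  19^26=25
So 19^26 ≡ 25 (mod 37), giving a = 26.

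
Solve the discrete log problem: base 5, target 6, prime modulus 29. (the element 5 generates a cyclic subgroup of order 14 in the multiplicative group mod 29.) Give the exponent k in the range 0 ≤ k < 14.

13

Successive powers of 5 modulo 29:
  5^0=1  5^1=5  5^2=25  5^3=9  5^4=16  5^5=22
  5^6=23  5^7=28  5^8=24  5^9=4  5^10=20  5^11=13
  5^12=7  5^13=6
So 5^13 ≡ 6 (mod 29), giving k = 13.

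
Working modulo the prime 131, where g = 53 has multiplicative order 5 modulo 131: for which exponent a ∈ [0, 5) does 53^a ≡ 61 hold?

3

Successive powers of 53 modulo 131:
  53^0=1  53^1=53  53^2=58  53^3=61
So 53^3 ≡ 61 (mod 131), giving a = 3.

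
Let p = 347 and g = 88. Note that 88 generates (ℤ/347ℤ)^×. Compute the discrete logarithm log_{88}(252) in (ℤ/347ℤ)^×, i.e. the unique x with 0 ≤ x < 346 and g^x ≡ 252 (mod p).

Baby-step giant-step with m = ceil(sqrt(346)) = 19.
Baby table (88^j mod 347 for j=0..18):
  0:1  1:88  2:110  3:311  4:302  5:204  6:255  7:232
  8:290  9:189  10:323  11:317  12:136  13:170  14:39  15:309
  16:126  17:331  18:327
Giant step factor: 88^(-19) ≡ 111 (mod 347).
Scan 252·111^i mod 347 for i = 0, 1, …:
  i=0: 252   i=1: 212   i=2: 283   i=3: 183
  i=4: 187   i=5: 284   i=6: 294   i=7: 16
  i=8: 41   i=9: 40     …   i=16: 322
  i=17: 1
Match at i=17, j=0: x = 17·19 + 0 = 323.

323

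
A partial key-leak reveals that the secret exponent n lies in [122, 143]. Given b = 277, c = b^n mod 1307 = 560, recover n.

143

Compute 277^122 mod 1307 = 366, then multiply by 277 repeatedly:
  277^122=366  277^123=743  277^124=612  277^125=921  277^126=252
  277^127=533  277^128=1257  277^129=527  277^130=902  277^131=217
  277^132=1294  277^133=320  277^134=1071  277^135=1285  277^136=441
  277^137=606  277^138=566  277^139=1249  277^140=925  277^141=53
  277^142=304  277^143=560
Found 560 at exponent 143.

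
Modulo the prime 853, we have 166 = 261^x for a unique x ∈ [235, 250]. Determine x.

Compute 261^235 mod 853 = 166, then multiply by 261 repeatedly:
  261^235=166
Found 166 at exponent 235.

235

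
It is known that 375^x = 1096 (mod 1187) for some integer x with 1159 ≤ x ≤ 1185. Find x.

Compute 375^1159 mod 1187 = 1048, then multiply by 375 repeatedly:
  375^1159=1048  375^1160=103  375^1161=641  375^1162=601  375^1163=1032
  375^1164=38  375^1165=6  375^1166=1063  375^1167=980  375^1168=717
  375^1169=613  375^1170=784  375^1171=811  375^1172=253  375^1173=1102
  375^1174=174  375^1175=1152  375^1176=1119  375^1177=614  375^1178=1159
  375^1179=183  375^1180=966  375^1181=215  375^1182=1096
Found 1096 at exponent 1182.

1182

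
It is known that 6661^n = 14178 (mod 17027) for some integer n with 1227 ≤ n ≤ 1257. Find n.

1233

Compute 6661^1227 mod 17027 = 6498, then multiply by 6661 repeatedly:
  6661^1227=6498  6661^1228=544  6661^1229=13860  6661^1230=1066  6661^1231=367
  6661^1232=9726  6661^1233=14178
Found 14178 at exponent 1233.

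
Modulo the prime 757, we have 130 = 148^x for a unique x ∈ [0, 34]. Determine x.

4

Compute 148^0 mod 757 = 1, then multiply by 148 repeatedly:
  148^0=1  148^1=148  148^2=708  148^3=318  148^4=130
Found 130 at exponent 4.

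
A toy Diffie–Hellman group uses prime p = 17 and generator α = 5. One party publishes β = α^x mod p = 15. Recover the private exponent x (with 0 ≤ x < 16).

14

Successive powers of 5 modulo 17:
  5^0=1  5^1=5  5^2=8  5^3=6  5^4=13  5^5=14
  5^6=2  5^7=10  5^8=16  5^9=12  5^10=9  5^11=11
  5^12=4  5^13=3  5^14=15
So 5^14 ≡ 15 (mod 17), giving x = 14.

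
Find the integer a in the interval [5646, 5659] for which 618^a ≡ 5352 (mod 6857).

5648

Compute 618^5646 mod 6857 = 5674, then multiply by 618 repeatedly:
  618^5646=5674  618^5647=2605  618^5648=5352
Found 5352 at exponent 5648.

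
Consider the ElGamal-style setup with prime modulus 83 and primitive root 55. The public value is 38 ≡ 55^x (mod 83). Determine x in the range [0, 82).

Baby-step giant-step with m = ceil(sqrt(82)) = 10.
Baby table (55^j mod 83 for j=0..9):
  0:1  1:55  2:37  3:43  4:41  5:14  6:23  7:20
  8:21  9:76
Giant step factor: 55^(-10) ≡ 36 (mod 83).
Scan 38·36^i mod 83 for i = 0, 1, …:
  i=0: 38   i=1: 40   i=2: 29   i=3: 48
  i=4: 68   i=5: 41
Match at i=5, j=4: x = 5·10 + 4 = 54.

54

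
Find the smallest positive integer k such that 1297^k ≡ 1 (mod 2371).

474

The order of 1297 must divide p − 1 = 2370 = 2 · 3 · 5 · 79.
Divisors: 1, 2, 3, 5, 6, 10, 15, 30, 79, 158, 237, 395, 474, 790, 1185, 2370.
Check each in increasing order: 1297^1 ≡ 1297;  1297^2 ≡ 1170;  1297^3 ≡ 50;  1297^5 ≡ 1596;  1297^6 ≡ 129;  1297^10 ≡ 762;  1297^15 ≡ 2200;  1297^30 ≡ 789;  1297^79 ≡ 465;  1297^158 ≡ 464;  1297^237 ≡ 2370;  1297^395 ≡ 1907;  1297^474 ≡ 1.
Smallest exponent giving 1 is 474.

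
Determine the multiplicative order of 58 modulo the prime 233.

58

The order of 58 must divide p − 1 = 232 = 2^3 · 29.
Divisors: 1, 2, 4, 8, 29, 58, 116, 232.
Check each in increasing order: 58^1 ≡ 58;  58^2 ≡ 102;  58^4 ≡ 152;  58^8 ≡ 37;  58^29 ≡ 232;  58^58 ≡ 1.
Smallest exponent giving 1 is 58.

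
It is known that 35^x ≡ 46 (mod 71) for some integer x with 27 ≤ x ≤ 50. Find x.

Compute 35^27 mod 71 = 28, then multiply by 35 repeatedly:
  35^27=28  35^28=57  35^29=7  35^30=32  35^31=55
  35^32=8  35^33=67  35^34=2  35^35=70  35^36=36
  35^37=53  35^38=9  35^39=31  35^40=20  35^41=61
  35^42=5  35^43=33  35^44=19  35^45=26  35^46=58
  35^47=42  35^48=50  35^49=46
Found 46 at exponent 49.

49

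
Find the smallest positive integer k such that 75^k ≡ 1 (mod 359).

179

The order of 75 must divide p − 1 = 358 = 2 · 179.
Divisors: 1, 2, 179, 358.
Check each in increasing order: 75^1 ≡ 75;  75^2 ≡ 240;  75^179 ≡ 1.
Smallest exponent giving 1 is 179.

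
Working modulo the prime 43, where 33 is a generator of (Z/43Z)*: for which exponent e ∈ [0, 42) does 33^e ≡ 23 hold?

10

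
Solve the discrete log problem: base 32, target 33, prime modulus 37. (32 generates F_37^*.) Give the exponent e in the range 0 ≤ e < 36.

4

Successive powers of 32 modulo 37:
  32^0=1  32^1=32  32^2=25  32^3=23  32^4=33
So 32^4 ≡ 33 (mod 37), giving e = 4.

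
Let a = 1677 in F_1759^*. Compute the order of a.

The order of 1677 must divide p − 1 = 1758 = 2 · 3 · 293.
Divisors: 1, 2, 3, 6, 293, 586, 879, 1758.
Check each in increasing order: 1677^1 ≡ 1677;  1677^2 ≡ 1447;  1677^3 ≡ 958;  1677^6 ≡ 1325;  1677^293 ≡ 1251;  1677^586 ≡ 1250;  1677^879 ≡ 1758;  1677^1758 ≡ 1.
Smallest exponent giving 1 is 1758.

1758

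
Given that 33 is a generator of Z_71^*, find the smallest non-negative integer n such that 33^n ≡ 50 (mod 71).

6

Successive powers of 33 modulo 71:
  33^0=1  33^1=33  33^2=24  33^3=11  33^4=8  33^5=51
  33^6=50
So 33^6 ≡ 50 (mod 71), giving n = 6.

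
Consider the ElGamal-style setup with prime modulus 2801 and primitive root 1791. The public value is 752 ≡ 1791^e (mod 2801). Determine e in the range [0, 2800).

Baby-step giant-step with m = ceil(sqrt(2800)) = 53.
Baby table (1791^j mod 2801 for j=0..52):
  0:1  1:1791  2:536  3:2034  4:1594  5:635  6:79  7:1439
  8:329  9:1029  10:2682  11:2548  12:639  13:1641  14:782  15:62
  16:1803  17:2421  18:63  19:793  20:156  21:2097  22:2387  23:791
  24:2176  25:1025  26:1120  27:404  28:906  29:867  30:1043  31:2547
  32:1649  33:1105  34:1549  35:1269  36:1168  37:2342  38:1425  39:464
  40:1928  41:2216  42:2640  43:152  44:535  45:243  46:1058  47:1402
  48:1286  49:804  50:250  51:2391  52:2353
Giant step factor: 1791^(-53) ≡ 2541 (mod 2801).
Scan 752·2541^i mod 2801 for i = 0, 1, …:
  i=0: 752   i=1: 550   i=2: 2652   i=3: 2327
  i=4: 2797   i=5: 1040   i=6: 1297   i=7: 1701
  i=8: 298   i=9: 948     …   i=17: 1359
  i=18: 2387
Match at i=18, j=22: e = 18·53 + 22 = 976.

976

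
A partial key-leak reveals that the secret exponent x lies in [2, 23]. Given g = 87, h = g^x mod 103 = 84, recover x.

19

Compute 87^2 mod 103 = 50, then multiply by 87 repeatedly:
  87^2=50  87^3=24  87^4=28  87^5=67  87^6=61
  87^7=54  87^8=63  87^9=22  87^10=60  87^11=70
  87^12=13  87^13=101  87^14=32  87^15=3  87^16=55
  87^17=47  87^18=72  87^19=84
Found 84 at exponent 19.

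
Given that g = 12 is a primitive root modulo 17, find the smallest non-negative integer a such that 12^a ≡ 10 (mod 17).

Successive powers of 12 modulo 17:
  12^0=1  12^1=12  12^2=8  12^3=11  12^4=13  12^5=3
  12^6=2  12^7=7  12^8=16  12^9=5  12^10=9  12^11=6
  12^12=4  12^13=14  12^14=15  12^15=10
So 12^15 ≡ 10 (mod 17), giving a = 15.

15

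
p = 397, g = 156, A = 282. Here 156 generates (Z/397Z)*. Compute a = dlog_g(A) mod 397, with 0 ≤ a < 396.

189

Baby-step giant-step with m = ceil(sqrt(396)) = 20.
Baby table (156^j mod 397 for j=0..19):
  0:1  1:156  2:119  3:302  4:266  5:208  6:291  7:138
  8:90  9:145  10:388  11:184  12:120  13:61  14:385  15:113
  16:160  17:346  18:381  19:283
Giant step factor: 156^(-20) ≡ 348 (mod 397).
Scan 282·348^i mod 397 for i = 0, 1, …:
  i=0: 282   i=1: 77   i=2: 197   i=3: 272
  i=4: 170   i=5: 7   i=6: 54   i=7: 133
  i=8: 232   i=9: 145
Match at i=9, j=9: a = 9·20 + 9 = 189.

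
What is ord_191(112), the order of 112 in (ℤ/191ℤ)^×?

190

The order of 112 must divide p − 1 = 190 = 2 · 5 · 19.
Divisors: 1, 2, 5, 10, 19, 38, 95, 190.
Check each in increasing order: 112^1 ≡ 112;  112^2 ≡ 129;  112^5 ≡ 14;  112^10 ≡ 5;  112^19 ≡ 152;  112^38 ≡ 184;  112^95 ≡ 190;  112^190 ≡ 1.
Smallest exponent giving 1 is 190.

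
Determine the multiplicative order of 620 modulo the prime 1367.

The order of 620 must divide p − 1 = 1366 = 2 · 683.
Divisors: 1, 2, 683, 1366.
Check each in increasing order: 620^1 ≡ 620;  620^2 ≡ 273;  620^683 ≡ 1366;  620^1366 ≡ 1.
Smallest exponent giving 1 is 1366.

1366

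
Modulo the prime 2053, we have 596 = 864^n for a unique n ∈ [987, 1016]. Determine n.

Compute 864^987 mod 2053 = 452, then multiply by 864 repeatedly:
  864^987=452  864^988=458  864^989=1536  864^990=866  864^991=932
  864^992=472  864^993=1314  864^994=2040  864^995=1086  864^996=83
  864^997=1910  864^998=1681  864^999=913  864^1000=480  864^1001=14
  864^1002=1831  864^1003=1174  864^1004=154  864^1005=1664  864^1006=596
Found 596 at exponent 1006.

1006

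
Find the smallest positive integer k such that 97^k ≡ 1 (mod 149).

The order of 97 must divide p − 1 = 148 = 2^2 · 37.
Divisors: 1, 2, 4, 37, 74, 148.
Check each in increasing order: 97^1 ≡ 97;  97^2 ≡ 22;  97^4 ≡ 37;  97^37 ≡ 105;  97^74 ≡ 148;  97^148 ≡ 1.
Smallest exponent giving 1 is 148.

148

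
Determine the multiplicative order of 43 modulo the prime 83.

82

The order of 43 must divide p − 1 = 82 = 2 · 41.
Divisors: 1, 2, 41, 82.
Check each in increasing order: 43^1 ≡ 43;  43^2 ≡ 23;  43^41 ≡ 82;  43^82 ≡ 1.
Smallest exponent giving 1 is 82.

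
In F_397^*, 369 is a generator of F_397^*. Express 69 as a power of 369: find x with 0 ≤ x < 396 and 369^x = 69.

344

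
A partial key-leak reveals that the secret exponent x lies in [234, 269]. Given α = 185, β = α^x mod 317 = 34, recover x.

252

Compute 185^234 mod 317 = 135, then multiply by 185 repeatedly:
  185^234=135  185^235=249  185^236=100  185^237=114  185^238=168
  185^239=14  185^240=54  185^241=163  185^242=40  185^243=109
  185^244=194  185^245=69  185^246=85  185^247=192  185^248=16
  185^249=107  185^250=141  185^251=91  185^252=34
Found 34 at exponent 252.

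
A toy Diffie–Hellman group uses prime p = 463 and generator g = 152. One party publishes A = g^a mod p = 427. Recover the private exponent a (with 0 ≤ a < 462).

119

Baby-step giant-step with m = ceil(sqrt(462)) = 22.
Baby table (152^j mod 463 for j=0..21):
  0:1  1:152  2:417  3:416  4:264  5:310  6:357  7:93
  8:246  9:352  10:259  11:13  12:124  13:328  14:315  15:191
  16:326  17:11  18:283  19:420  20:409  21:126
Giant step factor: 152^(-22) ≡ 200 (mod 463).
Scan 427·200^i mod 463 for i = 0, 1, …:
  i=0: 427   i=1: 208   i=2: 393   i=3: 353
  i=4: 224   i=5: 352
Match at i=5, j=9: a = 5·22 + 9 = 119.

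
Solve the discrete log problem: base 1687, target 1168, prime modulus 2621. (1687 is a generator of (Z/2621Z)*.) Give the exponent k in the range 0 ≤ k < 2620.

837

Baby-step giant-step with m = ceil(sqrt(2620)) = 52.
Baby table (1687^j mod 2621 for j=0..51):
  0:1  1:1687  2:2184  3:1903  4:2257  5:1867  6:1808  7:1873
  8:1446  9:1872  10:2380  11:2309  12:477  13:52  14:1231  15:865
  16:1979  17:2040  18:107  19:2281  20:419  21:1804  22:367  23:573
  24:2123  25:1215  26:83  27:1108  28:423  29:689  30:1240  31:322
  32:667  33:820  34:2073  35:737  36:965  37:314  38:276  39:1695
  40:2575  41:1028  42:1755  43:1576  44:1018  45:611  46:704  47:335
  48:1630  49:381  50:602  51:1247
Giant step factor: 1687^(-52) ≡ 923 (mod 2621).
Scan 1168·923^i mod 2621 for i = 0, 1, …:
  i=0: 1168   i=1: 833   i=2: 906   i=3: 139
  i=4: 2489   i=5: 1351   i=6: 1998   i=7: 1591
  i=8: 733   i=9: 341     …   i=15: 516
  i=16: 1867
Match at i=16, j=5: k = 16·52 + 5 = 837.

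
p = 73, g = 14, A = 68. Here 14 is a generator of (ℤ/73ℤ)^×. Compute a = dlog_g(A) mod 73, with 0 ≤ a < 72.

29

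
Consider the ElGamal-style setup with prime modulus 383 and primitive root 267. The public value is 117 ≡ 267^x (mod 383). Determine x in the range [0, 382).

Baby-step giant-step with m = ceil(sqrt(382)) = 20.
Baby table (267^j mod 383 for j=0..19):
  0:1  1:267  2:51  3:212  4:303  5:88  6:133  7:275
  8:272  9:237  10:84  11:214  12:71  13:190  14:174  15:115
  16:65  17:120  18:251  19:375
Giant step factor: 267^(-20) ≡ 357 (mod 383).
Scan 117·357^i mod 383 for i = 0, 1, …:
  i=0: 117   i=1: 22   i=2: 194   i=3: 318
  i=4: 158   i=5: 105   i=6: 334   i=7: 125
  i=8: 197   i=9: 240   i=10: 271   i=11: 231
  i=12: 122   i=13: 275
Match at i=13, j=7: x = 13·20 + 7 = 267.

267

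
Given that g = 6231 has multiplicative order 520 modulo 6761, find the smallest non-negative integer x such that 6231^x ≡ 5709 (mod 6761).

Baby-step giant-step with m = ceil(sqrt(520)) = 23.
Baby table (6231^j mod 6761 for j=0..22):
  0:1  1:6231  2:3699  3:220  4:5098  5:2460  6:1073  7:5995
  8:320  9:6186  10:505  11:2790  12:1959  13:2924  14:5310  15:5037
  16:985  17:5308  18:6097  19:348  20:4868  21:2662  22:2189
Giant step factor: 6231^(-23) ≡ 4533 (mod 6761).
Scan 5709·4533^i mod 6761 for i = 0, 1, …:
  i=0: 5709   i=1: 4550   i=2: 4100   i=3: 6072
  i=4: 345   i=5: 2094   i=6: 6419   i=7: 4744
  i=8: 4572   i=9: 2411     …   i=19: 6715
  i=20: 1073
Match at i=20, j=6: x = 20·23 + 6 = 466.

466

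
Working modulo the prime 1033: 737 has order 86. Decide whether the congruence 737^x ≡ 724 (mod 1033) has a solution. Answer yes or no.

724 ∈ ⟨737⟩ iff 724^86 ≡ 1 (mod 1033), since |⟨737⟩| = 86.
724^86 mod 1033 = 1019.
Since 1019 ≠ 1, 724 does not lie in the subgroup.

no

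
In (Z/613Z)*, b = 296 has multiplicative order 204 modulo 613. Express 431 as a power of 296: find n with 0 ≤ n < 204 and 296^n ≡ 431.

40

Baby-step giant-step with m = ceil(sqrt(204)) = 15.
Baby table (296^j mod 613 for j=0..14):
  0:1  1:296  2:570  3:145  4:10  5:508  6:183  7:224
  8:100  9:176  10:604  11:401  12:387  13:534  14:523
Giant step factor: 296^(-15) ≡ 589 (mod 613).
Scan 431·589^i mod 613 for i = 0, 1, …:
  i=0: 431   i=1: 77   i=2: 604
Match at i=2, j=10: n = 2·15 + 10 = 40.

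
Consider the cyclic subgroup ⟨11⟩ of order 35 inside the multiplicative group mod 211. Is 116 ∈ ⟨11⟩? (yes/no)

116 ∈ ⟨11⟩ iff 116^35 ≡ 1 (mod 211), since |⟨11⟩| = 35.
116^35 mod 211 = 197.
Since 197 ≠ 1, 116 does not lie in the subgroup.

no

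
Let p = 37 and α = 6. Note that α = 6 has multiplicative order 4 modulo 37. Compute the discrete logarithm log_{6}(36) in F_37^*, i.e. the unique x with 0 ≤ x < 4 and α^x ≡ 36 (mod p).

2

Successive powers of 6 modulo 37:
  6^0=1  6^1=6  6^2=36
So 6^2 ≡ 36 (mod 37), giving x = 2.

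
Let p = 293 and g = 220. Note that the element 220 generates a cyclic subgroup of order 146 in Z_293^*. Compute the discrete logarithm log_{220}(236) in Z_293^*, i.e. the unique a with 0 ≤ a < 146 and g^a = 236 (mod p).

Baby-step giant-step with m = ceil(sqrt(146)) = 13.
Baby table (220^j mod 293 for j=0..12):
  0:1  1:220  2:55  3:87  4:95  5:97  6:244  7:61
  8:235  9:132  10:33  11:228  12:57
Giant step factor: 220^(-13) ≡ 144 (mod 293).
Scan 236·144^i mod 293 for i = 0, 1, …:
  i=0: 236   i=1: 289   i=2: 10   i=3: 268
  i=4: 209   i=5: 210   i=6: 61
Match at i=6, j=7: a = 6·13 + 7 = 85.

85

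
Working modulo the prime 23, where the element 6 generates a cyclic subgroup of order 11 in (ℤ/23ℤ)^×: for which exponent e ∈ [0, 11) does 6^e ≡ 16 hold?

Successive powers of 6 modulo 23:
  6^0=1  6^1=6  6^2=13  6^3=9  6^4=8  6^5=2
  6^6=12  6^7=3  6^8=18  6^9=16
So 6^9 ≡ 16 (mod 23), giving e = 9.

9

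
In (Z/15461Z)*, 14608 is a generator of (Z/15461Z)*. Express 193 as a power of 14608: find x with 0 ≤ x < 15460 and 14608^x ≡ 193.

14762

Baby-step giant-step with m = ceil(sqrt(15460)) = 125.
Baby table (14608^j mod 15461 for j=0..124):
  0:1  1:14608  2:942  3:446  4:6087  5:2685  6:13384  7:9127
  8:7013  9:1318  10:4399  11:4676  12:310  13:13868  14:13722  15:14572
  16:728  17:12917  18:5492  19:7  20:9490  21:6594  22:3122  23:11687
  24:3334  25:922  26:2045  27:2708  28:9226  29:15332  30:1810  31:2170
  32:4310  33:3288  34:9238  35:5096  36:13114  37:7522  38:49  39:4586
  40:15236  41:6393  42:4504  43:7877  44:6454  45:14315  46:3495  47:2738
  48:14558  49:12670  50:15190  51:14709  52:7555  53:2822  54:4750  55:14493
  56:6271  57:343  58:1180  59:13886  60:13829  61:606  62:8756  63:14256
  64:7439  65:9004  66:3705  67:9140  68:11385  69:13564  70:10197  71:6502
  72:4293  73:2328  74:8685  75:12975  76:2401  77:8260  78:4436  79:4037
  80:4242  81:14909  82:7026  83:5690  84:1184  85:10474  86:2136  87:2390
  88:2182  89:9535  90:14592  91:14590  92:835  93:14412  94:13520  95:1346
  96:11437  97:130  98:12798  99:14233  100:11597  101:2799  102:8908  103:8288
  104:11474  105:14952  106:1269  107:15274  108:4901  109:9378  110:9364  111:5845
  112:8118  113:1874  114:9422  115:2754  116:910  117:12281  118:6865  119:3874
  120:4132  121:512  122:11633  123:3013  124:11898
Giant step factor: 14608^(-125) ≡ 8304 (mod 15461).
Scan 193·8304^i mod 15461 for i = 0, 1, …:
  i=0: 193   i=1: 10189   i=2: 6864   i=3: 9410
  i=4: 746   i=5: 10384   i=6: 2739   i=7: 1525
  i=8: 1041   i=9: 1765     …   i=117: 1672
  i=118: 310
Match at i=118, j=12: x = 118·125 + 12 = 14762.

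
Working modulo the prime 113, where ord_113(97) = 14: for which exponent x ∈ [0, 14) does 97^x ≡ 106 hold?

6

Successive powers of 97 modulo 113:
  97^0=1  97^1=97  97^2=30  97^3=85  97^4=109  97^5=64
  97^6=106
So 97^6 ≡ 106 (mod 113), giving x = 6.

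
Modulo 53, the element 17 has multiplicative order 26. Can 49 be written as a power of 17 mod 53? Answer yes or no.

49 ∈ ⟨17⟩ iff 49^26 ≡ 1 (mod 53), since |⟨17⟩| = 26.
49^26 mod 53 = 1.
Since 1 = 1, 49 lies in the subgroup.

yes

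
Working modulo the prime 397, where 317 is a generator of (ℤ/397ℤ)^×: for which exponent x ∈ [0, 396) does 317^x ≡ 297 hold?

Baby-step giant-step with m = ceil(sqrt(396)) = 20.
Baby table (317^j mod 397 for j=0..19):
  0:1  1:317  2:48  3:130  4:319  5:285  6:226  7:182
  8:129  9:2  10:237  11:96  12:260  13:241  14:173  15:55
  16:364  17:258  18:4  19:77
Giant step factor: 317^(-20) ≡ 122 (mod 397).
Scan 297·122^i mod 397 for i = 0, 1, …:
  i=0: 297   i=1: 107   i=2: 350   i=3: 221
  i=4: 363   i=5: 219   i=6: 119   i=7: 226
Match at i=7, j=6: x = 7·20 + 6 = 146.

146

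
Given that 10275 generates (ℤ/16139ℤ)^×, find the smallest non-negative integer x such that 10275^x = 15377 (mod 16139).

Baby-step giant-step with m = ceil(sqrt(16138)) = 128.
Baby table (10275^j mod 16139 for j=0..127):
  0:1  1:10275  2:10426  3:12607  4:5311  5:4566  6:15716  7:11205
  8:11888  9:9248  10:12907  11:5262  12:1400  13:5151  14:6744  15:9873
  16:11460  17:1356  18:4943  19:16031  20:3891  21:3722  22:10259  23:7416
  24:7181  25:13406  26:285  27:7216  28:1834  29:10137  30:12708  31:10190
  32:8557  33:14042  34:15029  35:5023  36:14942  37:14882  38:11664  39:15525
  40:1499  41:5619  42:6022  43:15263  44:4662  45:1498  46:11483  47:11735
  48:2656  49:15490  50:13071  51:11906  52:530  53:6907  54:6242  55:164
  56:6644  57:15269  58:1756  59:15637  60:6430  61:11323  62:13913  63:12952
  64:15745  65:2539  66:7601  67:3654  68:5536  69:8564  70:5272  71:7316
  72:12577  73:3702  74:14566  75:8703  76:13265  77:4020  78:5799  79:15676
  80:3680  81:14462  82:5277  83:10274  84:151  85:2181  86:8843  87:15394
  88:11150  89:11628  90:683  91:13499  92:3659  93:8494  94:12277  95:3751
  96:1593  97:3129  98:1587  99:6035  100:3587  101:11088  102:3999  103:15970
  104:6537  105:13296  106:15904  107:6225  108:3018  109:6931  110:10757  111:8303
  112:2571  113:13621  114:14506  115:5485  116:987  117:6133  118:9919  119:16079
  120:12921  121:3861  122:2113  123:4120  124:403  125:9241  126:5538  127:12975
Giant step factor: 10275^(-128) ≡ 3307 (mod 16139).
Scan 15377·3307^i mod 16139 for i = 0, 1, …:
  i=0: 15377   i=1: 13889   i=2: 15468   i=3: 8185
  i=4: 2692   i=5: 9855   i=6: 5844   i=7: 7725
  i=8: 14677   i=9: 6866     …   i=32: 6016
  i=33: 11664
Match at i=33, j=38: x = 33·128 + 38 = 4262.

4262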